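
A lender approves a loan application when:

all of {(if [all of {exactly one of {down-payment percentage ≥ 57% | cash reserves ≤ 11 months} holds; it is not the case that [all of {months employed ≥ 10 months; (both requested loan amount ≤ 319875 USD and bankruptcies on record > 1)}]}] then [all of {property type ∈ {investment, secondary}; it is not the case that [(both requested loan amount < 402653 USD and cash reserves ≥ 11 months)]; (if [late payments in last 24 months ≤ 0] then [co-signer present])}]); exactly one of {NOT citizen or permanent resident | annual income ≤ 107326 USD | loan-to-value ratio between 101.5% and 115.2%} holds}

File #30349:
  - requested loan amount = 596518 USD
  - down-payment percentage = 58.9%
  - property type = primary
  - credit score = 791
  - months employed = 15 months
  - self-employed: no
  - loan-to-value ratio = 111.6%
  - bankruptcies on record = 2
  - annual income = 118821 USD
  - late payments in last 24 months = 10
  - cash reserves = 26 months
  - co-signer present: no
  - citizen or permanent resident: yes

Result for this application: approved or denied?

Denied

Atomic conditions:
  down-payment percentage ≥ 57%: 58.9 ≥ 57 is true
  cash reserves ≤ 11 months: 26 ≤ 11 is false
  months employed ≥ 10 months: 15 ≥ 10 is true
  requested loan amount ≤ 319875 USD: 596518 ≤ 319875 is false
  bankruptcies on record > 1: 2 > 1 is true
  property type ∈ {investment, secondary}: primary is not in the set → false
  requested loan amount < 402653 USD: 596518 < 402653 is false
  cash reserves ≥ 11 months: 26 ≥ 11 is true
  late payments in last 24 months ≤ 0: 10 ≤ 0 is false
  co-signer present: no → false
  NOT citizen or permanent resident: yes → false
  annual income ≤ 107326 USD: 118821 ≤ 107326 is false
  loan-to-value ratio between 101.5% and 115.2%: 111.6 in [101.5, 115.2] is true
Combine:
[1.1.1] exactly-one(true, false) = true
[1.1.2.1.2] false AND true = false
[1.1.2.1] true AND false = false
[1.1.2] NOT false = true
[1.1] true AND true = true
[1.2.2.1] false AND true = false
[1.2.2] NOT false = true
[1.2.3] false → false (antecedent false ⇒ implication holds) = true
[1.2] false AND true AND true = false
[1] true → false = false
[2] exactly-one(false, false, true) = true
[root] false AND true = false
Overall: false → denied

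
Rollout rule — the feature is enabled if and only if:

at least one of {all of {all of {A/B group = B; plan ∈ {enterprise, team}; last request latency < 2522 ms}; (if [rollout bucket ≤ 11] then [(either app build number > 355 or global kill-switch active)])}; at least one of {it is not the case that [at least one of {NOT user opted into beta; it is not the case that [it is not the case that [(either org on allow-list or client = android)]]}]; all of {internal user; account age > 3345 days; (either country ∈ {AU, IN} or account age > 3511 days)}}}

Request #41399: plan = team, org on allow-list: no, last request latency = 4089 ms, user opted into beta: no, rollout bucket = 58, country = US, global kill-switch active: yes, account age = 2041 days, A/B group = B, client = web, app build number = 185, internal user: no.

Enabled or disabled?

Disabled

Atomic conditions:
  A/B group = B: B == B is true
  plan ∈ {enterprise, team}: team is in the set → true
  last request latency < 2522 ms: 4089 < 2522 is false
  rollout bucket ≤ 11: 58 ≤ 11 is false
  app build number > 355: 185 > 355 is false
  global kill-switch active: yes → true
  NOT user opted into beta: no → true
  org on allow-list: no → false
  client = android: web == android is false
  internal user: no → false
  account age > 3345 days: 2041 > 3345 is false
  country ∈ {AU, IN}: US is not in the set → false
  account age > 3511 days: 2041 > 3511 is false
Combine:
[1.1] true AND true AND false = false
[1.2.2] false OR true = true
[1.2] false → true (antecedent false ⇒ implication holds) = true
[1] false AND true = false
[2.1.1.2.1.1] false OR false = false
[2.1.1.2.1] NOT false = true
[2.1.1.2] NOT true = false
[2.1.1] true OR false = true
[2.1] NOT true = false
[2.2.3] false OR false = false
[2.2] false AND false AND false = false
[2] false OR false = false
[root] false OR false = false
Overall: false → disabled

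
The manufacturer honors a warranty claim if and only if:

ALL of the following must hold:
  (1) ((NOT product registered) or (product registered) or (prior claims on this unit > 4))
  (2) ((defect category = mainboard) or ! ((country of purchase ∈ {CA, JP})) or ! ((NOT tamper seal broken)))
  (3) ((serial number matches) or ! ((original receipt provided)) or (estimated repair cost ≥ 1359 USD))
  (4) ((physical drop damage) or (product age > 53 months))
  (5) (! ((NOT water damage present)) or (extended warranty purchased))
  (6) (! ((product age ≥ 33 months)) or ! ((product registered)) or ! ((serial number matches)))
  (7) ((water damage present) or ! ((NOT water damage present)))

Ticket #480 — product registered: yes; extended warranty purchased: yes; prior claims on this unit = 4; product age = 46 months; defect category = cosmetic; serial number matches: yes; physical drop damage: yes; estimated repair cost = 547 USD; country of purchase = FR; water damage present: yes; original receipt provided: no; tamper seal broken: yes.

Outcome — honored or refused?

Refused

Atomic conditions:
  NOT product registered: yes → false
  product registered: yes → true
  prior claims on this unit > 4: 4 > 4 is false
  defect category = mainboard: cosmetic == mainboard is false
  country of purchase ∈ {CA, JP}: FR is not in the set → false
  NOT tamper seal broken: yes → false
  serial number matches: yes → true
  original receipt provided: no → false
  estimated repair cost ≥ 1359 USD: 547 ≥ 1359 is false
  physical drop damage: yes → true
  product age > 53 months: 46 > 53 is false
  NOT water damage present: yes → false
  extended warranty purchased: yes → true
  product age ≥ 33 months: 46 ≥ 33 is true
  water damage present: yes → true
Combine:
[1] false OR true OR false = true
[2.2] NOT false = true
[2.3] NOT false = true
[2] false OR true OR true = true
[3.2] NOT false = true
[3] true OR true OR false = true
[4] true OR false = true
[5.1] NOT false = true
[5] true OR true = true
[6.1] NOT true = false
[6.2] NOT true = false
[6.3] NOT true = false
[6] false OR false OR false = false
[7.2] NOT false = true
[7] true OR true = true
[root] true AND true AND true AND true AND true AND false AND true = false
Overall: false → refused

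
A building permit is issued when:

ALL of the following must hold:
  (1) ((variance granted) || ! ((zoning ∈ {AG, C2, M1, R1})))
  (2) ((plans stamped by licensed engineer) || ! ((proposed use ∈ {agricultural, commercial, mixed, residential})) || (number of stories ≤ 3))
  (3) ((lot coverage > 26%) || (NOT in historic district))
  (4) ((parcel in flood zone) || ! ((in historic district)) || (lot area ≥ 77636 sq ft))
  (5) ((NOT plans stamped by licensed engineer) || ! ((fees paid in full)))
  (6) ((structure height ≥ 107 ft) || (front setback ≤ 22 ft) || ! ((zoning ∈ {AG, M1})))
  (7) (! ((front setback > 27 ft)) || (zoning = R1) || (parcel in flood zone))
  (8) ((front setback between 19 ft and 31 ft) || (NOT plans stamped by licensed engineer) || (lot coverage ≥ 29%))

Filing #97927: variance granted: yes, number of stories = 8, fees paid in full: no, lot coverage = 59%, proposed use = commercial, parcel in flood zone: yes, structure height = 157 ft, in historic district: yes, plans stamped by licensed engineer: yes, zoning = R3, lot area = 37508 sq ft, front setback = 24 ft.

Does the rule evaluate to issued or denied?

Issued

Atomic conditions:
  variance granted: yes → true
  zoning ∈ {AG, C2, M1, R1}: R3 is not in the set → false
  plans stamped by licensed engineer: yes → true
  proposed use ∈ {agricultural, commercial, mixed, residential}: commercial is in the set → true
  number of stories ≤ 3: 8 ≤ 3 is false
  lot coverage > 26%: 59 > 26 is true
  NOT in historic district: yes → false
  parcel in flood zone: yes → true
  in historic district: yes → true
  lot area ≥ 77636 sq ft: 37508 ≥ 77636 is false
  NOT plans stamped by licensed engineer: yes → false
  fees paid in full: no → false
  structure height ≥ 107 ft: 157 ≥ 107 is true
  front setback ≤ 22 ft: 24 ≤ 22 is false
  zoning ∈ {AG, M1}: R3 is not in the set → false
  front setback > 27 ft: 24 > 27 is false
  zoning = R1: R3 == R1 is false
  front setback between 19 ft and 31 ft: 24 in [19, 31] is true
  lot coverage ≥ 29%: 59 ≥ 29 is true
Combine:
[1.2] NOT false = true
[1] true OR true = true
[2.2] NOT true = false
[2] true OR false OR false = true
[3] true OR false = true
[4.2] NOT true = false
[4] true OR false OR false = true
[5.2] NOT false = true
[5] false OR true = true
[6.3] NOT false = true
[6] true OR false OR true = true
[7.1] NOT false = true
[7] true OR false OR true = true
[8] true OR false OR true = true
[root] true AND true AND true AND true AND true AND true AND true AND true = true
Overall: true → issued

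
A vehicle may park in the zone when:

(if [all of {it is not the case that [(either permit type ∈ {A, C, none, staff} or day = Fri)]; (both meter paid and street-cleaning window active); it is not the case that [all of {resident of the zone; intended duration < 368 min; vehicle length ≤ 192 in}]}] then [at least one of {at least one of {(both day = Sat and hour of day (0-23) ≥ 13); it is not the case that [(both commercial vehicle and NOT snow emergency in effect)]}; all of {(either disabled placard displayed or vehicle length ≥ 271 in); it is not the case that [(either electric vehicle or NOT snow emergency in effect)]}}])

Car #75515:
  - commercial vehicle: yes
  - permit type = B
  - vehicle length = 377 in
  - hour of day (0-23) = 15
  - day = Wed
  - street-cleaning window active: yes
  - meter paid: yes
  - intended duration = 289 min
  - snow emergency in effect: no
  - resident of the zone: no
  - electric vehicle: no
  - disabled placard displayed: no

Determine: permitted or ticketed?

Atomic conditions:
  permit type ∈ {A, C, none, staff}: B is not in the set → false
  day = Fri: Wed == Fri is false
  meter paid: yes → true
  street-cleaning window active: yes → true
  resident of the zone: no → false
  intended duration < 368 min: 289 < 368 is true
  vehicle length ≤ 192 in: 377 ≤ 192 is false
  day = Sat: Wed == Sat is false
  hour of day (0-23) ≥ 13: 15 ≥ 13 is true
  commercial vehicle: yes → true
  NOT snow emergency in effect: no → true
  disabled placard displayed: no → false
  vehicle length ≥ 271 in: 377 ≥ 271 is true
  electric vehicle: no → false
Combine:
[1.1.1] false OR false = false
[1.1] NOT false = true
[1.2] true AND true = true
[1.3.1] false AND true AND false = false
[1.3] NOT false = true
[1] true AND true AND true = true
[2.1.1] false AND true = false
[2.1.2.1] true AND true = true
[2.1.2] NOT true = false
[2.1] false OR false = false
[2.2.1] false OR true = true
[2.2.2.1] false OR true = true
[2.2.2] NOT true = false
[2.2] true AND false = false
[2] false OR false = false
[root] true → false = false
Overall: false → ticketed

Ticketed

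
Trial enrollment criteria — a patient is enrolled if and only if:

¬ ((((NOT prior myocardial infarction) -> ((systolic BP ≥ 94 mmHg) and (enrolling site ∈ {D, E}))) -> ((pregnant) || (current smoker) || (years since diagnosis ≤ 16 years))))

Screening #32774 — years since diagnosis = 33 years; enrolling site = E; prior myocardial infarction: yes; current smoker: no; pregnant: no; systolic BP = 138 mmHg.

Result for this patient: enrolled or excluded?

Enrolled

Atomic conditions:
  NOT prior myocardial infarction: yes → false
  systolic BP ≥ 94 mmHg: 138 ≥ 94 is true
  enrolling site ∈ {D, E}: E is in the set → true
  pregnant: no → false
  current smoker: no → false
  years since diagnosis ≤ 16 years: 33 ≤ 16 is false
Combine:
[1.1.2] true AND true = true
[1.1] false → true (antecedent false ⇒ implication holds) = true
[1.2] false OR false OR false = false
[1] true → false = false
[root] NOT false = true
Overall: true → enrolled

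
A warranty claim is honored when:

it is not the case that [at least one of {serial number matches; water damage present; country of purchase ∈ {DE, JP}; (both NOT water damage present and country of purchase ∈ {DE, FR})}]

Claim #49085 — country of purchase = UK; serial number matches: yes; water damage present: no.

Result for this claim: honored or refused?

Refused

Atomic conditions:
  serial number matches: yes → true
  water damage present: no → false
  country of purchase ∈ {DE, JP}: UK is not in the set → false
  NOT water damage present: no → true
  country of purchase ∈ {DE, FR}: UK is not in the set → false
Combine:
[1.4] true AND false = false
[1] true OR false OR false OR false = true
[root] NOT true = false
Overall: false → refused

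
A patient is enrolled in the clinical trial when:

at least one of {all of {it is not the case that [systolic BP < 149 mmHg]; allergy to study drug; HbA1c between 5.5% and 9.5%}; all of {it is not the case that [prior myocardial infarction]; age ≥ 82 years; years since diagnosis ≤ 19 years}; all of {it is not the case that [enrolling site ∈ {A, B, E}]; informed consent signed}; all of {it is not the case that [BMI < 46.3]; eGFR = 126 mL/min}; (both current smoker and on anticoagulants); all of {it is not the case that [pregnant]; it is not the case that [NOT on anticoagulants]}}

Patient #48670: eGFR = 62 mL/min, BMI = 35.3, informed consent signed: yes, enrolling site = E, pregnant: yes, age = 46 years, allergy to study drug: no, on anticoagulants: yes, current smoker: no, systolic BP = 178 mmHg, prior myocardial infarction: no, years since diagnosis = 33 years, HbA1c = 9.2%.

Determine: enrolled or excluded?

Atomic conditions:
  systolic BP < 149 mmHg: 178 < 149 is false
  allergy to study drug: no → false
  HbA1c between 5.5% and 9.5%: 9.2 in [5.5, 9.5] is true
  prior myocardial infarction: no → false
  age ≥ 82 years: 46 ≥ 82 is false
  years since diagnosis ≤ 19 years: 33 ≤ 19 is false
  enrolling site ∈ {A, B, E}: E is in the set → true
  informed consent signed: yes → true
  BMI < 46.3: 35.3 < 46.3 is true
  eGFR = 126 mL/min: 62 == 126 is false
  current smoker: no → false
  on anticoagulants: yes → true
  pregnant: yes → true
  NOT on anticoagulants: yes → false
Combine:
[1.1] NOT false = true
[1] true AND false AND true = false
[2.1] NOT false = true
[2] true AND false AND false = false
[3.1] NOT true = false
[3] false AND true = false
[4.1] NOT true = false
[4] false AND false = false
[5] false AND true = false
[6.1] NOT true = false
[6.2] NOT false = true
[6] false AND true = false
[root] false OR false OR false OR false OR false OR false = false
Overall: false → excluded

Excluded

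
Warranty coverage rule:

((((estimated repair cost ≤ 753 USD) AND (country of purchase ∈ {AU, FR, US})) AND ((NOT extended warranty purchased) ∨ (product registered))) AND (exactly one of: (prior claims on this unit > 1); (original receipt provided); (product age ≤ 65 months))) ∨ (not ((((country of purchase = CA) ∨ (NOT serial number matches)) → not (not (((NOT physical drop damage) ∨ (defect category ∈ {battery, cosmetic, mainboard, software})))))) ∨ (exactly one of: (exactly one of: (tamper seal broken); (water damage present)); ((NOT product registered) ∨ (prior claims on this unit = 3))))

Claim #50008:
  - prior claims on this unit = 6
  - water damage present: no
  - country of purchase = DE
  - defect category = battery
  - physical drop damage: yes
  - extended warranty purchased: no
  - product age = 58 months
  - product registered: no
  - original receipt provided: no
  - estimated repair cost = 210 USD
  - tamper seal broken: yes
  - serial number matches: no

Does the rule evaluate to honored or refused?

Refused

Atomic conditions:
  estimated repair cost ≤ 753 USD: 210 ≤ 753 is true
  country of purchase ∈ {AU, FR, US}: DE is not in the set → false
  NOT extended warranty purchased: no → true
  product registered: no → false
  prior claims on this unit > 1: 6 > 1 is true
  original receipt provided: no → false
  product age ≤ 65 months: 58 ≤ 65 is true
  country of purchase = CA: DE == CA is false
  NOT serial number matches: no → true
  NOT physical drop damage: yes → false
  defect category ∈ {battery, cosmetic, mainboard, software}: battery is in the set → true
  tamper seal broken: yes → true
  water damage present: no → false
  NOT product registered: no → true
  prior claims on this unit = 3: 6 == 3 is false
Combine:
[1.1.1] true AND false = false
[1.1.2] true OR false = true
[1.1] false AND true = false
[1.2] exactly-one(true, false, true) = false
[1] false AND false = false
[2.1.1.1] false OR true = true
[2.1.1.2.1.1] false OR true = true
[2.1.1.2.1] NOT true = false
[2.1.1.2] NOT false = true
[2.1.1] true → true = true
[2.1] NOT true = false
[2.2.1] exactly-one(true, false) = true
[2.2.2] true OR false = true
[2.2] exactly-one(true, true) = false
[2] false OR false = false
[root] false OR false = false
Overall: false → refused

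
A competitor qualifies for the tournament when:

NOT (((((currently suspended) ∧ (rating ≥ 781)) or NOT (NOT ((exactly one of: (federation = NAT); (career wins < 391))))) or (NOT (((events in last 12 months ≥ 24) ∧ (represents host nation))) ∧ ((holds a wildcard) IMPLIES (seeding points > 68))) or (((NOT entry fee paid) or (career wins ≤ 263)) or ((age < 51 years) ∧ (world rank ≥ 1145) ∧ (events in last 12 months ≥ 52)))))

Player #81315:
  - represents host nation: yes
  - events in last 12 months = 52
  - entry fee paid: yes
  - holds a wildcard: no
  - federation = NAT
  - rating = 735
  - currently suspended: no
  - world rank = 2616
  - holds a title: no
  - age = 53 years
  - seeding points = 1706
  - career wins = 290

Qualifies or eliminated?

Atomic conditions:
  currently suspended: no → false
  rating ≥ 781: 735 ≥ 781 is false
  federation = NAT: NAT == NAT is true
  career wins < 391: 290 < 391 is true
  events in last 12 months ≥ 24: 52 ≥ 24 is true
  represents host nation: yes → true
  holds a wildcard: no → false
  seeding points > 68: 1706 > 68 is true
  NOT entry fee paid: yes → false
  career wins ≤ 263: 290 ≤ 263 is false
  age < 51 years: 53 < 51 is false
  world rank ≥ 1145: 2616 ≥ 1145 is true
  events in last 12 months ≥ 52: 52 ≥ 52 is true
Combine:
[1.1.1] false AND false = false
[1.1.2.1.1] exactly-one(true, true) = false
[1.1.2.1] NOT false = true
[1.1.2] NOT true = false
[1.1] false OR false = false
[1.2.1.1] true AND true = true
[1.2.1] NOT true = false
[1.2.2] false → true (antecedent false ⇒ implication holds) = true
[1.2] false AND true = false
[1.3.1] false OR false = false
[1.3.2] false AND true AND true = false
[1.3] false OR false = false
[1] false OR false OR false = false
[root] NOT false = true
Overall: true → qualifies

Qualifies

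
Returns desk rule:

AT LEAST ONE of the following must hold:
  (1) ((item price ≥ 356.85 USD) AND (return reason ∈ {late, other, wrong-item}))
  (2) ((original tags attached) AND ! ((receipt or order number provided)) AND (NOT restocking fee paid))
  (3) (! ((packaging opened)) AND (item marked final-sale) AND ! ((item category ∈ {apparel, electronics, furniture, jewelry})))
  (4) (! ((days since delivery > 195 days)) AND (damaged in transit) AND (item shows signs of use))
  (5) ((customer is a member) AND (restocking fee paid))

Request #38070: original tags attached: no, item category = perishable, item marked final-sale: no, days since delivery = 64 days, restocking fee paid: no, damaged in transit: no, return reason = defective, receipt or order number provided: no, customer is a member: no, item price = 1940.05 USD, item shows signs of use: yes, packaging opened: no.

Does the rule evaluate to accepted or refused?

Refused

Atomic conditions:
  item price ≥ 356.85 USD: 1940.05 ≥ 356.85 is true
  return reason ∈ {late, other, wrong-item}: defective is not in the set → false
  original tags attached: no → false
  receipt or order number provided: no → false
  NOT restocking fee paid: no → true
  packaging opened: no → false
  item marked final-sale: no → false
  item category ∈ {apparel, electronics, furniture, jewelry}: perishable is not in the set → false
  days since delivery > 195 days: 64 > 195 is false
  damaged in transit: no → false
  item shows signs of use: yes → true
  customer is a member: no → false
  restocking fee paid: no → false
Combine:
[1] true AND false = false
[2.2] NOT false = true
[2] false AND true AND true = false
[3.1] NOT false = true
[3.3] NOT false = true
[3] true AND false AND true = false
[4.1] NOT false = true
[4] true AND false AND true = false
[5] false AND false = false
[root] false OR false OR false OR false OR false = false
Overall: false → refused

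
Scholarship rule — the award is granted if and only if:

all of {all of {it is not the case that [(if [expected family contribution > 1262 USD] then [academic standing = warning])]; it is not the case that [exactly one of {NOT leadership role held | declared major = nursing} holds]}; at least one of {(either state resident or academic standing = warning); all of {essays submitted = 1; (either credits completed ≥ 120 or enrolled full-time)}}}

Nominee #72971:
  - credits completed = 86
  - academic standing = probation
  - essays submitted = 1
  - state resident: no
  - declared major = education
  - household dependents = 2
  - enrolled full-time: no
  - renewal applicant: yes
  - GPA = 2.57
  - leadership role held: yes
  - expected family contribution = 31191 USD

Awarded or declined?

Declined

Atomic conditions:
  expected family contribution > 1262 USD: 31191 > 1262 is true
  academic standing = warning: probation == warning is false
  NOT leadership role held: yes → false
  declared major = nursing: education == nursing is false
  state resident: no → false
  essays submitted = 1: 1 == 1 is true
  credits completed ≥ 120: 86 ≥ 120 is false
  enrolled full-time: no → false
Combine:
[1.1.1] true → false = false
[1.1] NOT false = true
[1.2.1] exactly-one(false, false) = false
[1.2] NOT false = true
[1] true AND true = true
[2.1] false OR false = false
[2.2.2] false OR false = false
[2.2] true AND false = false
[2] false OR false = false
[root] true AND false = false
Overall: false → declined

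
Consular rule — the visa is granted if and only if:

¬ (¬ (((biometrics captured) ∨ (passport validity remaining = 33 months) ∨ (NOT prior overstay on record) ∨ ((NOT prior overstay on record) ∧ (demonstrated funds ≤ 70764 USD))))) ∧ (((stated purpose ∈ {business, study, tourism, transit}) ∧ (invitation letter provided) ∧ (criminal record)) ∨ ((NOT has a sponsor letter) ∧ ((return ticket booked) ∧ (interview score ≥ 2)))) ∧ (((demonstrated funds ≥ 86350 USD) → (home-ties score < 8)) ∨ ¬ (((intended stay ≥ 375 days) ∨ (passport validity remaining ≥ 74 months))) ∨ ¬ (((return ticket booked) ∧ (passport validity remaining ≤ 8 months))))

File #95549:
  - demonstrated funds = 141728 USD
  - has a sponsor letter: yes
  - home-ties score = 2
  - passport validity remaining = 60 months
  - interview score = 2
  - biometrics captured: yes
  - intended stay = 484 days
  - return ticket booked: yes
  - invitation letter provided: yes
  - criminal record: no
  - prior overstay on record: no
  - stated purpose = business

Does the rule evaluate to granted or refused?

Atomic conditions:
  biometrics captured: yes → true
  passport validity remaining = 33 months: 60 == 33 is false
  NOT prior overstay on record: no → true
  demonstrated funds ≤ 70764 USD: 141728 ≤ 70764 is false
  stated purpose ∈ {business, study, tourism, transit}: business is in the set → true
  invitation letter provided: yes → true
  criminal record: no → false
  NOT has a sponsor letter: yes → false
  return ticket booked: yes → true
  interview score ≥ 2: 2 ≥ 2 is true
  demonstrated funds ≥ 86350 USD: 141728 ≥ 86350 is true
  home-ties score < 8: 2 < 8 is true
  intended stay ≥ 375 days: 484 ≥ 375 is true
  passport validity remaining ≥ 74 months: 60 ≥ 74 is false
  passport validity remaining ≤ 8 months: 60 ≤ 8 is false
Combine:
[1.1.1.4] true AND false = false
[1.1.1] true OR false OR true OR false = true
[1.1] NOT true = false
[1] NOT false = true
[2.1] true AND true AND false = false
[2.2.2] true AND true = true
[2.2] false AND true = false
[2] false OR false = false
[3.1] true → true = true
[3.2.1] true OR false = true
[3.2] NOT true = false
[3.3.1] true AND false = false
[3.3] NOT false = true
[3] true OR false OR true = true
[root] true AND false AND true = false
Overall: false → refused

Refused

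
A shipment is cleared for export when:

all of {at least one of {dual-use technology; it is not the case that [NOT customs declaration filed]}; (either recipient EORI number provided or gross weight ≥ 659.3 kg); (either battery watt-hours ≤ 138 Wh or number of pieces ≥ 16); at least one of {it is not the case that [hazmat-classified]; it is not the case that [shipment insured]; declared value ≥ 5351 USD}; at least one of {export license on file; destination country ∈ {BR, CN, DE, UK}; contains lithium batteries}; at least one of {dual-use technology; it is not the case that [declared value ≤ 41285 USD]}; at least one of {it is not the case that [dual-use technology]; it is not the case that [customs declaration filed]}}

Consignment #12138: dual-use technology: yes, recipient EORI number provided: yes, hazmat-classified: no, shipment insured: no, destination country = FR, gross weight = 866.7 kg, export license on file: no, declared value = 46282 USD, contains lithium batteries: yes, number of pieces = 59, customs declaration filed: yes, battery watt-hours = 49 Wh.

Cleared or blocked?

Atomic conditions:
  dual-use technology: yes → true
  NOT customs declaration filed: yes → false
  recipient EORI number provided: yes → true
  gross weight ≥ 659.3 kg: 866.7 ≥ 659.3 is true
  battery watt-hours ≤ 138 Wh: 49 ≤ 138 is true
  number of pieces ≥ 16: 59 ≥ 16 is true
  hazmat-classified: no → false
  shipment insured: no → false
  declared value ≥ 5351 USD: 46282 ≥ 5351 is true
  export license on file: no → false
  destination country ∈ {BR, CN, DE, UK}: FR is not in the set → false
  contains lithium batteries: yes → true
  declared value ≤ 41285 USD: 46282 ≤ 41285 is false
  customs declaration filed: yes → true
Combine:
[1.2] NOT false = true
[1] true OR true = true
[2] true OR true = true
[3] true OR true = true
[4.1] NOT false = true
[4.2] NOT false = true
[4] true OR true OR true = true
[5] false OR false OR true = true
[6.2] NOT false = true
[6] true OR true = true
[7.1] NOT true = false
[7.2] NOT true = false
[7] false OR false = false
[root] true AND true AND true AND true AND true AND true AND false = false
Overall: false → blocked

Blocked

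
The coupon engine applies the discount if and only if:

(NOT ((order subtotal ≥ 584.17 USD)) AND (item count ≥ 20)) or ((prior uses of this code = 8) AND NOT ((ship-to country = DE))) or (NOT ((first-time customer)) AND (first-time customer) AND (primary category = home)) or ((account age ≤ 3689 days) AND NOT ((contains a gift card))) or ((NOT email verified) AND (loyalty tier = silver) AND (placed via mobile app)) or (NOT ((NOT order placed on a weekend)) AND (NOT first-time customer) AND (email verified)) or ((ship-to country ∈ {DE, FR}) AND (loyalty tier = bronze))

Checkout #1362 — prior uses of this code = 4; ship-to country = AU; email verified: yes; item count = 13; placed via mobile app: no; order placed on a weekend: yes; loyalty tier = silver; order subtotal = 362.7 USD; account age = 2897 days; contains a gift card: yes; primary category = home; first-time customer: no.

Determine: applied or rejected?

Atomic conditions:
  order subtotal ≥ 584.17 USD: 362.7 ≥ 584.17 is false
  item count ≥ 20: 13 ≥ 20 is false
  prior uses of this code = 8: 4 == 8 is false
  ship-to country = DE: AU == DE is false
  first-time customer: no → false
  primary category = home: home == home is true
  account age ≤ 3689 days: 2897 ≤ 3689 is true
  contains a gift card: yes → true
  NOT email verified: yes → false
  loyalty tier = silver: silver == silver is true
  placed via mobile app: no → false
  NOT order placed on a weekend: yes → false
  NOT first-time customer: no → true
  email verified: yes → true
  ship-to country ∈ {DE, FR}: AU is not in the set → false
  loyalty tier = bronze: silver == bronze is false
Combine:
[1.1] NOT false = true
[1] true AND false = false
[2.2] NOT false = true
[2] false AND true = false
[3.1] NOT false = true
[3] true AND false AND true = false
[4.2] NOT true = false
[4] true AND false = false
[5] false AND true AND false = false
[6.1] NOT false = true
[6] true AND true AND true = true
[7] false AND false = false
[root] false OR false OR false OR false OR false OR true OR false = true
Overall: true → applied

Applied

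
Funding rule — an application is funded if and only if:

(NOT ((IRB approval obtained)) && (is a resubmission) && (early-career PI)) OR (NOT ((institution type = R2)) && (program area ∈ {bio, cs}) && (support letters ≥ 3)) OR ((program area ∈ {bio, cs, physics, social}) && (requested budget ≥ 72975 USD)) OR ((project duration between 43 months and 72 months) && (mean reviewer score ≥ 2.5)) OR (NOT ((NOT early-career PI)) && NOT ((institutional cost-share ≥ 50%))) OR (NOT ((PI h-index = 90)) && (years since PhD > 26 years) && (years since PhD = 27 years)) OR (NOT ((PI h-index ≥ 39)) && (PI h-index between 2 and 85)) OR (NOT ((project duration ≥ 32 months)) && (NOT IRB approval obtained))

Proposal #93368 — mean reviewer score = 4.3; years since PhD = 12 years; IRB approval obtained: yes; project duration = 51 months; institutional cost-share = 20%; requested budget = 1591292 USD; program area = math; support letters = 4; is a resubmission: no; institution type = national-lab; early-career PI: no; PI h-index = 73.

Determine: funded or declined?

Funded

Atomic conditions:
  IRB approval obtained: yes → true
  is a resubmission: no → false
  early-career PI: no → false
  institution type = R2: national-lab == R2 is false
  program area ∈ {bio, cs}: math is not in the set → false
  support letters ≥ 3: 4 ≥ 3 is true
  program area ∈ {bio, cs, physics, social}: math is not in the set → false
  requested budget ≥ 72975 USD: 1591292 ≥ 72975 is true
  project duration between 43 months and 72 months: 51 in [43, 72] is true
  mean reviewer score ≥ 2.5: 4.3 ≥ 2.5 is true
  NOT early-career PI: no → true
  institutional cost-share ≥ 50%: 20 ≥ 50 is false
  PI h-index = 90: 73 == 90 is false
  years since PhD > 26 years: 12 > 26 is false
  years since PhD = 27 years: 12 == 27 is false
  PI h-index ≥ 39: 73 ≥ 39 is true
  PI h-index between 2 and 85: 73 in [2, 85] is true
  project duration ≥ 32 months: 51 ≥ 32 is true
  NOT IRB approval obtained: yes → false
Combine:
[1.1] NOT true = false
[1] false AND false AND false = false
[2.1] NOT false = true
[2] true AND false AND true = false
[3] false AND true = false
[4] true AND true = true
[5.1] NOT true = false
[5.2] NOT false = true
[5] false AND true = false
[6.1] NOT false = true
[6] true AND false AND false = false
[7.1] NOT true = false
[7] false AND true = false
[8.1] NOT true = false
[8] false AND false = false
[root] false OR false OR false OR true OR false OR false OR false OR false = true
Overall: true → funded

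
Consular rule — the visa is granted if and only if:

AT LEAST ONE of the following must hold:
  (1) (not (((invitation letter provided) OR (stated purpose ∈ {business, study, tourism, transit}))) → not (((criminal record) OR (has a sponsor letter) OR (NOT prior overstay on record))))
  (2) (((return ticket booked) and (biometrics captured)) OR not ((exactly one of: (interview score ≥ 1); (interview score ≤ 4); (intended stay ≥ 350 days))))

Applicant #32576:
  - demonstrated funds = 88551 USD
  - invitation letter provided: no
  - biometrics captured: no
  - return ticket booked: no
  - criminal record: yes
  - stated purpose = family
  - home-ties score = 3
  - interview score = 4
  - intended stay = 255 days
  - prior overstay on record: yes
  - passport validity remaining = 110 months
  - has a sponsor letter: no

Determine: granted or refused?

Granted

Atomic conditions:
  invitation letter provided: no → false
  stated purpose ∈ {business, study, tourism, transit}: family is not in the set → false
  criminal record: yes → true
  has a sponsor letter: no → false
  NOT prior overstay on record: yes → false
  return ticket booked: no → false
  biometrics captured: no → false
  interview score ≥ 1: 4 ≥ 1 is true
  interview score ≤ 4: 4 ≤ 4 is true
  intended stay ≥ 350 days: 255 ≥ 350 is false
Combine:
[1.1.1] false OR false = false
[1.1] NOT false = true
[1.2.1] true OR false OR false = true
[1.2] NOT true = false
[1] true → false = false
[2.1] false AND false = false
[2.2.1] exactly-one(true, true, false) = false
[2.2] NOT false = true
[2] false OR true = true
[root] false OR true = true
Overall: true → granted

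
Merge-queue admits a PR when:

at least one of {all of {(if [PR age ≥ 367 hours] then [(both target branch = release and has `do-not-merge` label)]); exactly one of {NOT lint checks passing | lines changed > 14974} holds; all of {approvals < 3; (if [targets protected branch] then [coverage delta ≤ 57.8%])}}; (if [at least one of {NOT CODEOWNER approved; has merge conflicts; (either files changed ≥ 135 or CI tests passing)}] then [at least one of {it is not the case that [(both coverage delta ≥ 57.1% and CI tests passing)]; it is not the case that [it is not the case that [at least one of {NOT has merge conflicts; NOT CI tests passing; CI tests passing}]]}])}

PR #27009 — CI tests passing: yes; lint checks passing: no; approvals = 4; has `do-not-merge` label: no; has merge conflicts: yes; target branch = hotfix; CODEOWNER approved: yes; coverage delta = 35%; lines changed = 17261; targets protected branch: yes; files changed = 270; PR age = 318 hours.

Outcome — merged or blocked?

Merged

Atomic conditions:
  PR age ≥ 367 hours: 318 ≥ 367 is false
  target branch = release: hotfix == release is false
  has `do-not-merge` label: no → false
  NOT lint checks passing: no → true
  lines changed > 14974: 17261 > 14974 is true
  approvals < 3: 4 < 3 is false
  targets protected branch: yes → true
  coverage delta ≤ 57.8%: 35 ≤ 57.8 is true
  NOT CODEOWNER approved: yes → false
  has merge conflicts: yes → true
  files changed ≥ 135: 270 ≥ 135 is true
  CI tests passing: yes → true
  coverage delta ≥ 57.1%: 35 ≥ 57.1 is false
  NOT has merge conflicts: yes → false
  NOT CI tests passing: yes → false
Combine:
[1.1.2] false AND false = false
[1.1] false → false (antecedent false ⇒ implication holds) = true
[1.2] exactly-one(true, true) = false
[1.3.2] true → true = true
[1.3] false AND true = false
[1] true AND false AND false = false
[2.1.3] true OR true = true
[2.1] false OR true OR true = true
[2.2.1.1] false AND true = false
[2.2.1] NOT false = true
[2.2.2.1.1] false OR false OR true = true
[2.2.2.1] NOT true = false
[2.2.2] NOT false = true
[2.2] true OR true = true
[2] true → true = true
[root] false OR true = true
Overall: true → merged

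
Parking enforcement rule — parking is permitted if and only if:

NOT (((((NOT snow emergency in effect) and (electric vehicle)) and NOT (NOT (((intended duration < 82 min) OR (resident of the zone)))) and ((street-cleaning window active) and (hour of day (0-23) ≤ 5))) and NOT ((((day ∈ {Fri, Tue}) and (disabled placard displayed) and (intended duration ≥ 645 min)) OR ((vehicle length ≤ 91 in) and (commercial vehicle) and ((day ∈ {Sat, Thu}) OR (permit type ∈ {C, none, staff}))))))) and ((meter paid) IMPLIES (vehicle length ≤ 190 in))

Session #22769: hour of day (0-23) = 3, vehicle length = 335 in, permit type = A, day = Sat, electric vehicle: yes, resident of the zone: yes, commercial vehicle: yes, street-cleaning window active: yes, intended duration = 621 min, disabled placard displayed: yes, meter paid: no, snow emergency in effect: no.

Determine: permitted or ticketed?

Ticketed

Atomic conditions:
  NOT snow emergency in effect: no → true
  electric vehicle: yes → true
  intended duration < 82 min: 621 < 82 is false
  resident of the zone: yes → true
  street-cleaning window active: yes → true
  hour of day (0-23) ≤ 5: 3 ≤ 5 is true
  day ∈ {Fri, Tue}: Sat is not in the set → false
  disabled placard displayed: yes → true
  intended duration ≥ 645 min: 621 ≥ 645 is false
  vehicle length ≤ 91 in: 335 ≤ 91 is false
  commercial vehicle: yes → true
  day ∈ {Sat, Thu}: Sat is in the set → true
  permit type ∈ {C, none, staff}: A is not in the set → false
  meter paid: no → false
  vehicle length ≤ 190 in: 335 ≤ 190 is false
Combine:
[1.1.1.1] true AND true = true
[1.1.1.2.1.1] false OR true = true
[1.1.1.2.1] NOT true = false
[1.1.1.2] NOT false = true
[1.1.1.3] true AND true = true
[1.1.1] true AND true AND true = true
[1.1.2.1.1] false AND true AND false = false
[1.1.2.1.2.3] true OR false = true
[1.1.2.1.2] false AND true AND true = false
[1.1.2.1] false OR false = false
[1.1.2] NOT false = true
[1.1] true AND true = true
[1] NOT true = false
[2] false → false (antecedent false ⇒ implication holds) = true
[root] false AND true = false
Overall: false → ticketed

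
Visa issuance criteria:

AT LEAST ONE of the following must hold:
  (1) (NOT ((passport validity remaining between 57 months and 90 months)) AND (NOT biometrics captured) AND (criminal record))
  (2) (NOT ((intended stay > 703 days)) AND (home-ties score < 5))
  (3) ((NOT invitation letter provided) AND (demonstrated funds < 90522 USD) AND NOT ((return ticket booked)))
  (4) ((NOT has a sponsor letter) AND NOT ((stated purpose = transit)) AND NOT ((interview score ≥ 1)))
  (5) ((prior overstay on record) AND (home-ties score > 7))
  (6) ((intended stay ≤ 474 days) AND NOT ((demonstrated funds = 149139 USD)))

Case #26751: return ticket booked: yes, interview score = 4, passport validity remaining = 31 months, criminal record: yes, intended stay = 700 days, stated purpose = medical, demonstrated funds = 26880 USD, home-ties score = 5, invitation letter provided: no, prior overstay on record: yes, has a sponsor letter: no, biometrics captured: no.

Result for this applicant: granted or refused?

Granted

Atomic conditions:
  passport validity remaining between 57 months and 90 months: 31 in [57, 90] is false
  NOT biometrics captured: no → true
  criminal record: yes → true
  intended stay > 703 days: 700 > 703 is false
  home-ties score < 5: 5 < 5 is false
  NOT invitation letter provided: no → true
  demonstrated funds < 90522 USD: 26880 < 90522 is true
  return ticket booked: yes → true
  NOT has a sponsor letter: no → true
  stated purpose = transit: medical == transit is false
  interview score ≥ 1: 4 ≥ 1 is true
  prior overstay on record: yes → true
  home-ties score > 7: 5 > 7 is false
  intended stay ≤ 474 days: 700 ≤ 474 is false
  demonstrated funds = 149139 USD: 26880 == 149139 is false
Combine:
[1.1] NOT false = true
[1] true AND true AND true = true
[2.1] NOT false = true
[2] true AND false = false
[3.3] NOT true = false
[3] true AND true AND false = false
[4.2] NOT false = true
[4.3] NOT true = false
[4] true AND true AND false = false
[5] true AND false = false
[6.2] NOT false = true
[6] false AND true = false
[root] true OR false OR false OR false OR false OR false = true
Overall: true → granted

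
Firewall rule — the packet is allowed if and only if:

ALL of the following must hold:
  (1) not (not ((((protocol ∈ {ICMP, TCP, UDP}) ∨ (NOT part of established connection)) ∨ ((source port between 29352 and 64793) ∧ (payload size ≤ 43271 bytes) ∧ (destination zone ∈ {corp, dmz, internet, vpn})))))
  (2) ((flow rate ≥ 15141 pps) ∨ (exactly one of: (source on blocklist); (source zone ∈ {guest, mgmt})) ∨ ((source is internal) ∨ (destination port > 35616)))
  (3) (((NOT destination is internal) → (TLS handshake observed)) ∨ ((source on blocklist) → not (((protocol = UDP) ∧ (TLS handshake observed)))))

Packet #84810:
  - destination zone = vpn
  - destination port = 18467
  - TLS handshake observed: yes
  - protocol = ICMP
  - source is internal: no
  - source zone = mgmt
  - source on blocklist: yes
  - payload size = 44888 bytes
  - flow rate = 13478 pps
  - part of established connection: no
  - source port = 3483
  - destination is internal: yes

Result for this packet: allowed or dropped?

Dropped

Atomic conditions:
  protocol ∈ {ICMP, TCP, UDP}: ICMP is in the set → true
  NOT part of established connection: no → true
  source port between 29352 and 64793: 3483 in [29352, 64793] is false
  payload size ≤ 43271 bytes: 44888 ≤ 43271 is false
  destination zone ∈ {corp, dmz, internet, vpn}: vpn is in the set → true
  flow rate ≥ 15141 pps: 13478 ≥ 15141 is false
  source on blocklist: yes → true
  source zone ∈ {guest, mgmt}: mgmt is in the set → true
  source is internal: no → false
  destination port > 35616: 18467 > 35616 is false
  NOT destination is internal: yes → false
  TLS handshake observed: yes → true
  protocol = UDP: ICMP == UDP is false
Combine:
[1.1.1.1] true OR true = true
[1.1.1.2] false AND false AND true = false
[1.1.1] true OR false = true
[1.1] NOT true = false
[1] NOT false = true
[2.2] exactly-one(true, true) = false
[2.3] false OR false = false
[2] false OR false OR false = false
[3.1] false → true (antecedent false ⇒ implication holds) = true
[3.2.2.1] false AND true = false
[3.2.2] NOT false = true
[3.2] true → true = true
[3] true OR true = true
[root] true AND false AND true = false
Overall: false → dropped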